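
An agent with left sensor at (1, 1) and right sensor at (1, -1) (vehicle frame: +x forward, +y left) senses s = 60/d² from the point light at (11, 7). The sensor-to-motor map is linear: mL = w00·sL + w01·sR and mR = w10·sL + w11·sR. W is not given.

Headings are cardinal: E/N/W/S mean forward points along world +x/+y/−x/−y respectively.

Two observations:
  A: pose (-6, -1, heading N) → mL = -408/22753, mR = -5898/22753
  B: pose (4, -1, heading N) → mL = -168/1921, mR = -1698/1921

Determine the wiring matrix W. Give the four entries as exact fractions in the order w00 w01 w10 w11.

obs A: pose=(-6,-1,N) → sL=60/373, sR=12/61, mL=-408/22753, mR=-5898/22753
obs B: pose=(4,-1,N) → sL=60/113, sR=12/17, mL=-168/1921, mR=-1698/1921
sensor matrix S = [[60/373, 12/61], [60/113, 12/17]]; det S = 397440/43708513
solve [mL_A; mL_B] = S·[w00; w01] and [mR_A; mR_B] = S·[w10; w11]:
  w00 = 1/2, w01 = -1/2, w10 = -1, w11 = -1/2

1/2 -1/2 -1 -1/2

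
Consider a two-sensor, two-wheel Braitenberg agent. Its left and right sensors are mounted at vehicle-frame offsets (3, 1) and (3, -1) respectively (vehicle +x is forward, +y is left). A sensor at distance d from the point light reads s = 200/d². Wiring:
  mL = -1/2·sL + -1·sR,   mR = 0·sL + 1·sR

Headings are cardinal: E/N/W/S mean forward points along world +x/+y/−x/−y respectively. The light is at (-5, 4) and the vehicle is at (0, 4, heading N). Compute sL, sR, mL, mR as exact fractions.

left sensor world pos  = (-1, 7); dL² = 25
right sensor world pos = (1, 7); dR² = 45
sL = 200/25 = 8
sR = 200/45 = 40/9
mL = -1/2·sL + -1·sR = -76/9
mR = 0·sL + 1·sR = 40/9

8 40/9 -76/9 40/9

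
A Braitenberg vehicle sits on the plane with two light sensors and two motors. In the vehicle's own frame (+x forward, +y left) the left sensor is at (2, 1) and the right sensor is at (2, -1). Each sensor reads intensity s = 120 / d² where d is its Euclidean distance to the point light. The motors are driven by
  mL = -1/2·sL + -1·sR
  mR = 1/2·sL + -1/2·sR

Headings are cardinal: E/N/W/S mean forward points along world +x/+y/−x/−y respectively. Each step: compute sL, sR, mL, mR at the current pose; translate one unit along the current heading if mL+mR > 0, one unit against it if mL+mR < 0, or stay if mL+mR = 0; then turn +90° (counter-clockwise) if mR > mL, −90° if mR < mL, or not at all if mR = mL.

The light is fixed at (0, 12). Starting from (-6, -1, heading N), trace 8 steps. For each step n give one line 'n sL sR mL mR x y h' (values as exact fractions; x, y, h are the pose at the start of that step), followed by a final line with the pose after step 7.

0 12/17 60/73 -1458/1241 -72/1241 -6 -1 N
1 120/289 120/233 -48660/67337 -3360/67337 -6 -2 W
2 15/34 30/73 -3135/4964 75/4964 -5 -2 S
3 40/51 24/41 -2044/2091 208/2091 -5 -1 E
4 12/17 60/73 -1458/1241 -72/1241 -6 -1 N
5 120/289 120/233 -48660/67337 -3360/67337 -6 -2 W
6 15/34 30/73 -3135/4964 75/4964 -5 -2 S
7 40/51 24/41 -2044/2091 208/2091 -5 -1 E
final -6 -1 N

n=0: pose=(-6,-1,N); sL=12/17, sR=60/73; mL=-1458/1241, mR=-72/1241; mL+mR=-90/73 → advance -1; mR−mL=1386/1241 → turn +1·90°
n=1: pose=(-6,-2,W); sL=120/289, sR=120/233; mL=-48660/67337, mR=-3360/67337; mL+mR=-180/233 → advance -1; mR−mL=45300/67337 → turn +1·90°
n=2: pose=(-5,-2,S); sL=15/34, sR=30/73; mL=-3135/4964, mR=75/4964; mL+mR=-45/73 → advance -1; mR−mL=1605/2482 → turn +1·90°
n=3: pose=(-5,-1,E); sL=40/51, sR=24/41; mL=-2044/2091, mR=208/2091; mL+mR=-36/41 → advance -1; mR−mL=2252/2091 → turn +1·90°
n=4: pose=(-6,-1,N); sL=12/17, sR=60/73; mL=-1458/1241, mR=-72/1241; mL+mR=-90/73 → advance -1; mR−mL=1386/1241 → turn +1·90°
n=5: pose=(-6,-2,W); sL=120/289, sR=120/233; mL=-48660/67337, mR=-3360/67337; mL+mR=-180/233 → advance -1; mR−mL=45300/67337 → turn +1·90°
n=6: pose=(-5,-2,S); sL=15/34, sR=30/73; mL=-3135/4964, mR=75/4964; mL+mR=-45/73 → advance -1; mR−mL=1605/2482 → turn +1·90°
n=7: pose=(-5,-1,E); sL=40/51, sR=24/41; mL=-2044/2091, mR=208/2091; mL+mR=-36/41 → advance -1; mR−mL=2252/2091 → turn +1·90°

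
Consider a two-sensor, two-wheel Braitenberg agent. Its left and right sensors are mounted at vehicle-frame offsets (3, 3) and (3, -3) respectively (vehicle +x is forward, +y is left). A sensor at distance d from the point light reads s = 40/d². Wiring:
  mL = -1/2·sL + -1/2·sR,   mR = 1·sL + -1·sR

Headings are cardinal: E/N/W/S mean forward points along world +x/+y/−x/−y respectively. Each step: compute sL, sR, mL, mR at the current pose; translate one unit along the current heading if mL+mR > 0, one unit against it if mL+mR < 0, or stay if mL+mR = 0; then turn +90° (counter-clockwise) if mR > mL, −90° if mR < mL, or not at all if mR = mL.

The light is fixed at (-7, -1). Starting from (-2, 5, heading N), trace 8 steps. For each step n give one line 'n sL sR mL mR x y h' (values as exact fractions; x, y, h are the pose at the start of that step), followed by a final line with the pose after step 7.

0 8/17 8/29 -184/493 96/493 -2 5 N
1 5 10/17 -95/34 75/17 -2 4 W
2 40/53 8 -232/53 -384/53 -3 4 S
3 4 20/41 -92/41 144/41 -3 5 W
4 8/9 40/9 -8/3 -32/9 -4 5 S
5 5/2 2/5 -29/20 21/10 -4 6 W
6 40/41 40/17 -1160/697 -960/697 -5 6 S
7 20/73 4/5 -196/365 -192/365 -5 7 E
final -6 7 N

n=0: pose=(-2,5,N); sL=8/17, sR=8/29; mL=-184/493, mR=96/493; mL+mR=-88/493 → advance -1; mR−mL=280/493 → turn +1·90°
n=1: pose=(-2,4,W); sL=5, sR=10/17; mL=-95/34, mR=75/17; mL+mR=55/34 → advance +1; mR−mL=245/34 → turn +1·90°
n=2: pose=(-3,4,S); sL=40/53, sR=8; mL=-232/53, mR=-384/53; mL+mR=-616/53 → advance -1; mR−mL=-152/53 → turn -1·90°
n=3: pose=(-3,5,W); sL=4, sR=20/41; mL=-92/41, mR=144/41; mL+mR=52/41 → advance +1; mR−mL=236/41 → turn +1·90°
n=4: pose=(-4,5,S); sL=8/9, sR=40/9; mL=-8/3, mR=-32/9; mL+mR=-56/9 → advance -1; mR−mL=-8/9 → turn -1·90°
n=5: pose=(-4,6,W); sL=5/2, sR=2/5; mL=-29/20, mR=21/10; mL+mR=13/20 → advance +1; mR−mL=71/20 → turn +1·90°
n=6: pose=(-5,6,S); sL=40/41, sR=40/17; mL=-1160/697, mR=-960/697; mL+mR=-2120/697 → advance -1; mR−mL=200/697 → turn +1·90°
n=7: pose=(-5,7,E); sL=20/73, sR=4/5; mL=-196/365, mR=-192/365; mL+mR=-388/365 → advance -1; mR−mL=4/365 → turn +1·90°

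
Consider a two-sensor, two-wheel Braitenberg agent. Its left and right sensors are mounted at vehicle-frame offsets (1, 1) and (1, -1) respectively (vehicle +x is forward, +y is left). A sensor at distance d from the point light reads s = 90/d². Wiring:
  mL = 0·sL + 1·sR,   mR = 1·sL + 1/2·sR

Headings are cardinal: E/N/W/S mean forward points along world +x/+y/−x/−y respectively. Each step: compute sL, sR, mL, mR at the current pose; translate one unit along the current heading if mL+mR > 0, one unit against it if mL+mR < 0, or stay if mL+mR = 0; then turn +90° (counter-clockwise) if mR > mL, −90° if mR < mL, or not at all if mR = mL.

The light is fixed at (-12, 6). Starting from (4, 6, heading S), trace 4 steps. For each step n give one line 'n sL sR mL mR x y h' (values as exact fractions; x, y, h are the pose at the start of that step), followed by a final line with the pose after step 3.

0 9/29 45/113 45/113 3339/6554 4 6 S
1 90/289 90/293 90/293 39375/84677 4 5 E
2 45/128 5/18 5/18 565/1152 5 5 N
3 90/257 90/257 90/257 135/257 5 6 W
final 4 6 S

n=0: pose=(4,6,S); sL=9/29, sR=45/113; mL=45/113, mR=3339/6554; mL+mR=5949/6554 → advance +1; mR−mL=729/6554 → turn +1·90°
n=1: pose=(4,5,E); sL=90/289, sR=90/293; mL=90/293, mR=39375/84677; mL+mR=65385/84677 → advance +1; mR−mL=13365/84677 → turn +1·90°
n=2: pose=(5,5,N); sL=45/128, sR=5/18; mL=5/18, mR=565/1152; mL+mR=295/384 → advance +1; mR−mL=245/1152 → turn +1·90°
n=3: pose=(5,6,W); sL=90/257, sR=90/257; mL=90/257, mR=135/257; mL+mR=225/257 → advance +1; mR−mL=45/257 → turn +1·90°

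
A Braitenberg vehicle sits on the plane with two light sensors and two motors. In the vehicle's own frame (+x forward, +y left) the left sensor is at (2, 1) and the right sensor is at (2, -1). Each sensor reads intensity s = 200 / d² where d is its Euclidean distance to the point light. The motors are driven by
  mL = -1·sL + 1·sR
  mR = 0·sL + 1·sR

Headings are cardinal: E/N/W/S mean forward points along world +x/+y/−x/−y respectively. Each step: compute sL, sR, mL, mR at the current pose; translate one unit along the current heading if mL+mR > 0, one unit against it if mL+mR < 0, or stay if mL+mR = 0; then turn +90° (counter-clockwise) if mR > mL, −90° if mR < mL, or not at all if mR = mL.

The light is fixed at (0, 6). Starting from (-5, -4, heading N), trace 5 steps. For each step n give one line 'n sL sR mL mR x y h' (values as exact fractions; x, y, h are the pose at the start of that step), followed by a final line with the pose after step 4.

n=0: pose=(-5,-4,N); sL=2, sR=5/2; mL=1/2, mR=5/2; mL+mR=3 → advance +1; mR−mL=2 → turn +1·90°
n=1: pose=(-5,-3,W); sL=200/149, sR=200/113; mL=7200/16837, mR=200/113; mL+mR=37000/16837 → advance +1; mR−mL=200/149 → turn +1·90°
n=2: pose=(-6,-3,S); sL=100/73, sR=20/17; mL=-240/1241, mR=20/17; mL+mR=1220/1241 → advance +1; mR−mL=100/73 → turn +1·90°
n=3: pose=(-6,-4,E); sL=200/97, sR=200/137; mL=-8000/13289, mR=200/137; mL+mR=11400/13289 → advance +1; mR−mL=200/97 → turn +1·90°
n=4: pose=(-5,-4,N); sL=2, sR=5/2; mL=1/2, mR=5/2; mL+mR=3 → advance +1; mR−mL=2 → turn +1·90°

0 2 5/2 1/2 5/2 -5 -4 N
1 200/149 200/113 7200/16837 200/113 -5 -3 W
2 100/73 20/17 -240/1241 20/17 -6 -3 S
3 200/97 200/137 -8000/13289 200/137 -6 -4 E
4 2 5/2 1/2 5/2 -5 -4 N
final -5 -3 W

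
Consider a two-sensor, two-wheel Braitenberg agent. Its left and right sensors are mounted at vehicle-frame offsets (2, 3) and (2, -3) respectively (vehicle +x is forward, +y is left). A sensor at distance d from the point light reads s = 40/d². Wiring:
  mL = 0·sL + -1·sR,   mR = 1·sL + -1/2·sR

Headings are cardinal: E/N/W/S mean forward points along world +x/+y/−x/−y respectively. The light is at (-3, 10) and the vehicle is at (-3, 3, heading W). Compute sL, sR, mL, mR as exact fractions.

5/13 2 -2 -8/13

left sensor world pos  = (-5, 0); dL² = 104
right sensor world pos = (-5, 6); dR² = 20
sL = 40/104 = 5/13
sR = 40/20 = 2
mL = 0·sL + -1·sR = -2
mR = 1·sL + -1/2·sR = -8/13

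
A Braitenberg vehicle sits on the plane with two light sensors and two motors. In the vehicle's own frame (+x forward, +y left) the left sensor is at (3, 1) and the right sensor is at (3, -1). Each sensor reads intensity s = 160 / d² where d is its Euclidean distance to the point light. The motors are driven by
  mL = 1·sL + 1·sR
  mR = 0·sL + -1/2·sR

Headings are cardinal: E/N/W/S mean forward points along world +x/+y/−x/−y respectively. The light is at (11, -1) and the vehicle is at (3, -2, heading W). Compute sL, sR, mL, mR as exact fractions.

32/25 160/121 7872/3025 -80/121

left sensor world pos  = (0, -3); dL² = 125
right sensor world pos = (0, -1); dR² = 121
sL = 160/125 = 32/25
sR = 160/121 = 160/121
mL = 1·sL + 1·sR = 7872/3025
mR = 0·sL + -1/2·sR = -80/121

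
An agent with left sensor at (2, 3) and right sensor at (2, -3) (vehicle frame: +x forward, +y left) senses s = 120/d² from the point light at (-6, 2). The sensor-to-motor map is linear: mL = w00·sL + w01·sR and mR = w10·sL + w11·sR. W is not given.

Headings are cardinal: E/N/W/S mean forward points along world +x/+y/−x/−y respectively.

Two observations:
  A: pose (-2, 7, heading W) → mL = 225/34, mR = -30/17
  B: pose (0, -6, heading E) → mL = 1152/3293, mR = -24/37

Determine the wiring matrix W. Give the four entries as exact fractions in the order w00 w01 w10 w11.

1/2 -1/2 0 -1

obs A: pose=(-2,7,W) → sL=15, sR=30/17, mL=225/34, mR=-30/17
obs B: pose=(0,-6,E) → sL=120/89, sR=24/37, mL=1152/3293, mR=-24/37
sensor matrix S = [[15, 30/17], [120/89, 24/37]]; det S = 411480/55981
solve [mL_A; mL_B] = S·[w00; w01] and [mR_A; mR_B] = S·[w10; w11]:
  w00 = 1/2, w01 = -1/2, w10 = 0, w11 = -1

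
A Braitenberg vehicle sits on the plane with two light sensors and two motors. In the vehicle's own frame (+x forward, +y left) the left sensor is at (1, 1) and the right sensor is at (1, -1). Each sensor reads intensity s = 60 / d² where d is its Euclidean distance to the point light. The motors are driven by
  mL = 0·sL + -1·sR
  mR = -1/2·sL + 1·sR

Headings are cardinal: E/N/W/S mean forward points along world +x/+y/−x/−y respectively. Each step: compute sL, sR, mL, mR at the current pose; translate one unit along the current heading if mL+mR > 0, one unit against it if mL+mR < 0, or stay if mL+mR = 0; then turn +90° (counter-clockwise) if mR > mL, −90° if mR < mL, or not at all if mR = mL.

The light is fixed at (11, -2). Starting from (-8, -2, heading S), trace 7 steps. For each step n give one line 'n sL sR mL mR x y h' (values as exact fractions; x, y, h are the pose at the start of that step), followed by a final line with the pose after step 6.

n=0: pose=(-8,-2,S); sL=12/65, sR=60/401; mL=-60/401, mR=1494/26065; mL+mR=-6/65 → advance -1; mR−mL=5394/26065 → turn +1·90°
n=1: pose=(-8,-1,E); sL=15/82, sR=5/27; mL=-5/27, mR=415/4428; mL+mR=-15/164 → advance -1; mR−mL=1235/4428 → turn +1·90°
n=2: pose=(-9,-1,N); sL=12/89, sR=12/73; mL=-12/73, mR=630/6497; mL+mR=-6/89 → advance -1; mR−mL=1698/6497 → turn +1·90°
n=3: pose=(-9,-2,W); sL=30/221, sR=30/221; mL=-30/221, mR=15/221; mL+mR=-15/221 → advance -1; mR−mL=45/221 → turn +1·90°
n=4: pose=(-8,-2,S); sL=12/65, sR=60/401; mL=-60/401, mR=1494/26065; mL+mR=-6/65 → advance -1; mR−mL=5394/26065 → turn +1·90°
n=5: pose=(-8,-1,E); sL=15/82, sR=5/27; mL=-5/27, mR=415/4428; mL+mR=-15/164 → advance -1; mR−mL=1235/4428 → turn +1·90°
n=6: pose=(-9,-1,N); sL=12/89, sR=12/73; mL=-12/73, mR=630/6497; mL+mR=-6/89 → advance -1; mR−mL=1698/6497 → turn +1·90°

0 12/65 60/401 -60/401 1494/26065 -8 -2 S
1 15/82 5/27 -5/27 415/4428 -8 -1 E
2 12/89 12/73 -12/73 630/6497 -9 -1 N
3 30/221 30/221 -30/221 15/221 -9 -2 W
4 12/65 60/401 -60/401 1494/26065 -8 -2 S
5 15/82 5/27 -5/27 415/4428 -8 -1 E
6 12/89 12/73 -12/73 630/6497 -9 -1 N
final -9 -2 W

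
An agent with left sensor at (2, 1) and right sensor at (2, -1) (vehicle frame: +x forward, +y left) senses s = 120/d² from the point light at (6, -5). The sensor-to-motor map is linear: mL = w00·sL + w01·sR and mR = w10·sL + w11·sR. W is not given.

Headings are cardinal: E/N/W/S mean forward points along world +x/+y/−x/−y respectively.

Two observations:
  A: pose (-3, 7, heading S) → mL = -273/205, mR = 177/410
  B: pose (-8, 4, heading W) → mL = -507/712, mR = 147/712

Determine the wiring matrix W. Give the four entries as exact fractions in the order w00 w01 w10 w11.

-1 -1 1 -1/2

obs A: pose=(-3,7,S) → sL=30/41, sR=3/5, mL=-273/205, mR=177/410
obs B: pose=(-8,4,W) → sL=3/8, sR=30/89, mL=-507/712, mR=147/712
sensor matrix S = [[30/41, 3/5], [3/8, 30/89]]; det S = 3159/145960
solve [mL_A; mL_B] = S·[w00; w01] and [mR_A; mR_B] = S·[w10; w11]:
  w00 = -1, w01 = -1, w10 = 1, w11 = -1/2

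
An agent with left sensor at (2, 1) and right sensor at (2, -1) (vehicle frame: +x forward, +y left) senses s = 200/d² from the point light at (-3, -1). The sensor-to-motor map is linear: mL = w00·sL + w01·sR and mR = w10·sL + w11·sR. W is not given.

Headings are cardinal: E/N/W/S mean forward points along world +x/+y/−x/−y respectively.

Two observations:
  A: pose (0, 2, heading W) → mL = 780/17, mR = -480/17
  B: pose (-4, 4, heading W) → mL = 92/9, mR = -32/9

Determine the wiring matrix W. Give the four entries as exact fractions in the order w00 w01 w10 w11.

obs A: pose=(0,2,W) → sL=40, sR=200/17, mL=780/17, mR=-480/17
obs B: pose=(-4,4,W) → sL=8, sR=40/9, mL=92/9, mR=-32/9
sensor matrix S = [[40, 200/17], [8, 40/9]]; det S = 12800/153
solve [mL_A; mL_B] = S·[w00; w01] and [mR_A; mR_B] = S·[w10; w11]:
  w00 = 1, w01 = 1/2, w10 = -1, w11 = 1

1 1/2 -1 1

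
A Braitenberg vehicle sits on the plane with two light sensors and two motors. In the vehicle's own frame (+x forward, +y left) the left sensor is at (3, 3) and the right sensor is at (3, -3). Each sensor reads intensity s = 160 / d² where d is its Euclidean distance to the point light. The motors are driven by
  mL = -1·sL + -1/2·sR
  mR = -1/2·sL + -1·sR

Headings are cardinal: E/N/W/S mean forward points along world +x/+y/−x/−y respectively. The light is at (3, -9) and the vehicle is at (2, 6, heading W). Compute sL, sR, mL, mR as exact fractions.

1 8/17 -21/17 -33/34

left sensor world pos  = (-1, 3); dL² = 160
right sensor world pos = (-1, 9); dR² = 340
sL = 160/160 = 1
sR = 160/340 = 8/17
mL = -1·sL + -1/2·sR = -21/17
mR = -1/2·sL + -1·sR = -33/34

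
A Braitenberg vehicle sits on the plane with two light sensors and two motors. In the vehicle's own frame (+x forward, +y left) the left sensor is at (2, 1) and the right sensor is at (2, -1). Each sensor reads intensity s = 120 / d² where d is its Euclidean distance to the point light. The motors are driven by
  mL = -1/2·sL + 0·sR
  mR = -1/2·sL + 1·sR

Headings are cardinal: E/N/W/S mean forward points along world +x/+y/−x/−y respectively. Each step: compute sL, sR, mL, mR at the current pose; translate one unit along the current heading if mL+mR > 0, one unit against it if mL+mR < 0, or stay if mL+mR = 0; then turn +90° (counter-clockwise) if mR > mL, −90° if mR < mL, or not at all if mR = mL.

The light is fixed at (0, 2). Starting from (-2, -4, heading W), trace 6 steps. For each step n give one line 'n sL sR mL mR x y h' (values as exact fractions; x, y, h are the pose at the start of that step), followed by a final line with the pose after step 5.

0 24/13 120/41 -12/13 1068/533 -2 -4 W
1 30/17 3/2 -15/17 21/34 -3 -4 S
2 120/17 120/37 -60/17 -180/629 -3 -3 E
3 60/17 20/3 -30/17 250/51 -4 -3 N
4 120/61 8/3 -60/61 308/183 -4 -2 W
5 30/13 5/3 -15/13 20/39 -5 -2 S
final -5 -1 E

n=0: pose=(-2,-4,W); sL=24/13, sR=120/41; mL=-12/13, mR=1068/533; mL+mR=576/533 → advance +1; mR−mL=120/41 → turn +1·90°
n=1: pose=(-3,-4,S); sL=30/17, sR=3/2; mL=-15/17, mR=21/34; mL+mR=-9/34 → advance -1; mR−mL=3/2 → turn +1·90°
n=2: pose=(-3,-3,E); sL=120/17, sR=120/37; mL=-60/17, mR=-180/629; mL+mR=-2400/629 → advance -1; mR−mL=120/37 → turn +1·90°
n=3: pose=(-4,-3,N); sL=60/17, sR=20/3; mL=-30/17, mR=250/51; mL+mR=160/51 → advance +1; mR−mL=20/3 → turn +1·90°
n=4: pose=(-4,-2,W); sL=120/61, sR=8/3; mL=-60/61, mR=308/183; mL+mR=128/183 → advance +1; mR−mL=8/3 → turn +1·90°
n=5: pose=(-5,-2,S); sL=30/13, sR=5/3; mL=-15/13, mR=20/39; mL+mR=-25/39 → advance -1; mR−mL=5/3 → turn +1·90°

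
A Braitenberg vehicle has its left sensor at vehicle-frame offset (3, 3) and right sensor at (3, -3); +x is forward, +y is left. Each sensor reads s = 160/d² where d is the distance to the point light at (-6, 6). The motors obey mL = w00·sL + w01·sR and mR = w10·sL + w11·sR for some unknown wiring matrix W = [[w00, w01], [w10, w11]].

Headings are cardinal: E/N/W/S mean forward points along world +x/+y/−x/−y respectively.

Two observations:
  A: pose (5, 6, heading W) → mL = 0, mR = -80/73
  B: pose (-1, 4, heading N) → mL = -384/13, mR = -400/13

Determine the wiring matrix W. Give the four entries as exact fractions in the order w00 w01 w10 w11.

obs A: pose=(5,6,W) → sL=160/73, sR=160/73, mL=0, mR=-80/73
obs B: pose=(-1,4,N) → sL=32, sR=32/13, mL=-384/13, mR=-400/13
sensor matrix S = [[160/73, 160/73], [32, 32/13]]; det S = -61440/949
solve [mL_A; mL_B] = S·[w00; w01] and [mR_A; mR_B] = S·[w10; w11]:
  w00 = -1, w01 = 1, w10 = -1, w11 = 1/2

-1 1 -1 1/2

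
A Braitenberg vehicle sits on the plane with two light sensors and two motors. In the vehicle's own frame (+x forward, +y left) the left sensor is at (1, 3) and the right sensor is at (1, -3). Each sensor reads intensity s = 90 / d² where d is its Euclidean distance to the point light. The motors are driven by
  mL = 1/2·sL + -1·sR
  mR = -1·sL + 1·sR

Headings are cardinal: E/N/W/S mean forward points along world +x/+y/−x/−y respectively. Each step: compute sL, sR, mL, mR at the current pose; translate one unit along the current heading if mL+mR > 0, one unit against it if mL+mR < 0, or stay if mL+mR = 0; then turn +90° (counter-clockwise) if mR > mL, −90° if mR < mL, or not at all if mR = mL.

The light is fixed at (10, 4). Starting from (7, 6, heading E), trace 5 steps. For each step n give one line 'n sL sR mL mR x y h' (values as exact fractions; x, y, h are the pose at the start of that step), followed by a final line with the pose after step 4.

0 90/29 18 -477/29 432/29 7 6 E
1 45/29 9 -477/58 216/29 6 6 N
2 90/29 90/41 -765/1189 -1080/1189 6 5 W
3 9/4 45/2 -171/8 81/4 7 5 N
4 18/5 18/5 -9/5 0 7 4 W
final 8 4 S

n=0: pose=(7,6,E); sL=90/29, sR=18; mL=-477/29, mR=432/29; mL+mR=-45/29 → advance -1; mR−mL=909/29 → turn +1·90°
n=1: pose=(6,6,N); sL=45/29, sR=9; mL=-477/58, mR=216/29; mL+mR=-45/58 → advance -1; mR−mL=909/58 → turn +1·90°
n=2: pose=(6,5,W); sL=90/29, sR=90/41; mL=-765/1189, mR=-1080/1189; mL+mR=-45/29 → advance -1; mR−mL=-315/1189 → turn -1·90°
n=3: pose=(7,5,N); sL=9/4, sR=45/2; mL=-171/8, mR=81/4; mL+mR=-9/8 → advance -1; mR−mL=333/8 → turn +1·90°
n=4: pose=(7,4,W); sL=18/5, sR=18/5; mL=-9/5, mR=0; mL+mR=-9/5 → advance -1; mR−mL=9/5 → turn +1·90°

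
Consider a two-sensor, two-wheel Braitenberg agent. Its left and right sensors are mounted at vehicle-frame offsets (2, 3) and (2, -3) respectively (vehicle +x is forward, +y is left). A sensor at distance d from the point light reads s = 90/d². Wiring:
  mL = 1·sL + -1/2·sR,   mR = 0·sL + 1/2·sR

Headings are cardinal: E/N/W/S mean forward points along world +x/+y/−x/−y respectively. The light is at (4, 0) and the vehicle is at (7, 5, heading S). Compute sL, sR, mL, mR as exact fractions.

left sensor world pos  = (10, 3); dL² = 45
right sensor world pos = (4, 3); dR² = 9
sL = 90/45 = 2
sR = 90/9 = 10
mL = 1·sL + -1/2·sR = -3
mR = 0·sL + 1/2·sR = 5

2 10 -3 5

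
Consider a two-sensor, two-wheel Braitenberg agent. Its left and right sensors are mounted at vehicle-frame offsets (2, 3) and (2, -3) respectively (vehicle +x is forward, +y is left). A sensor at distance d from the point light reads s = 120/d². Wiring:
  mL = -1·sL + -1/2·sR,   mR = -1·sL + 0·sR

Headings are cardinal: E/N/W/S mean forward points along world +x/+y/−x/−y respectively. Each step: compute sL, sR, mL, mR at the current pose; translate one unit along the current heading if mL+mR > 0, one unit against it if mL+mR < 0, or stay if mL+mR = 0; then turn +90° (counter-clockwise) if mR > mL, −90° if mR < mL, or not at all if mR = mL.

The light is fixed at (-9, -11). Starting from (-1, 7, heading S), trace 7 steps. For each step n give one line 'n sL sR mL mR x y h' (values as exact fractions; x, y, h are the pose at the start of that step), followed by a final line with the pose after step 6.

0 120/377 120/281 -56340/105937 -120/377 -1 7 S
1 15/73 30/89 -2430/6497 -15/73 -1 8 E
2 120/457 120/541 -92340/247237 -120/457 -2 8 N
3 12/25 60/233 -3546/5825 -12/25 -2 7 W
4 120/377 120/281 -56340/105937 -120/377 -1 7 S
5 15/73 30/89 -2430/6497 -15/73 -1 8 E
6 120/457 120/541 -92340/247237 -120/457 -2 8 N
final -2 7 W

n=0: pose=(-1,7,S); sL=120/377, sR=120/281; mL=-56340/105937, mR=-120/377; mL+mR=-90060/105937 → advance -1; mR−mL=60/281 → turn +1·90°
n=1: pose=(-1,8,E); sL=15/73, sR=30/89; mL=-2430/6497, mR=-15/73; mL+mR=-3765/6497 → advance -1; mR−mL=15/89 → turn +1·90°
n=2: pose=(-2,8,N); sL=120/457, sR=120/541; mL=-92340/247237, mR=-120/457; mL+mR=-157260/247237 → advance -1; mR−mL=60/541 → turn +1·90°
n=3: pose=(-2,7,W); sL=12/25, sR=60/233; mL=-3546/5825, mR=-12/25; mL+mR=-6342/5825 → advance -1; mR−mL=30/233 → turn +1·90°
n=4: pose=(-1,7,S); sL=120/377, sR=120/281; mL=-56340/105937, mR=-120/377; mL+mR=-90060/105937 → advance -1; mR−mL=60/281 → turn +1·90°
n=5: pose=(-1,8,E); sL=15/73, sR=30/89; mL=-2430/6497, mR=-15/73; mL+mR=-3765/6497 → advance -1; mR−mL=15/89 → turn +1·90°
n=6: pose=(-2,8,N); sL=120/457, sR=120/541; mL=-92340/247237, mR=-120/457; mL+mR=-157260/247237 → advance -1; mR−mL=60/541 → turn +1·90°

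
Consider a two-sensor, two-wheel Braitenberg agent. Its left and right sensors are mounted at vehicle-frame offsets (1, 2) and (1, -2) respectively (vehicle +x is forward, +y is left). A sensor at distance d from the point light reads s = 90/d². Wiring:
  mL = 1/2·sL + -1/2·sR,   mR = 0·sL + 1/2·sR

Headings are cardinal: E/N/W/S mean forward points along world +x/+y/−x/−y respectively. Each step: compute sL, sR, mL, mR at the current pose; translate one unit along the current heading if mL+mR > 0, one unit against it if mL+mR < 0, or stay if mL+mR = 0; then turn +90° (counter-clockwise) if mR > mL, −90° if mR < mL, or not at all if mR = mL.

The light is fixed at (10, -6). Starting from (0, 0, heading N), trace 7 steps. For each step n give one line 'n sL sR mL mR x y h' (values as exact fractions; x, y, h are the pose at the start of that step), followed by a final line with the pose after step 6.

0 90/193 90/113 -3600/21809 45/113 0 0 N
1 45/73 45/101 630/7373 45/202 0 1 W
2 10/13 18/41 88/533 9/41 -1 1 S
3 45/82 45/58 -135/1189 45/116 -1 0 E
4 90/193 90/113 -3600/21809 45/113 0 0 N
5 45/73 45/101 630/7373 45/202 0 1 W
6 10/13 18/41 88/533 9/41 -1 1 S
final -1 0 E

n=0: pose=(0,0,N); sL=90/193, sR=90/113; mL=-3600/21809, mR=45/113; mL+mR=45/193 → advance +1; mR−mL=12285/21809 → turn +1·90°
n=1: pose=(0,1,W); sL=45/73, sR=45/101; mL=630/7373, mR=45/202; mL+mR=45/146 → advance +1; mR−mL=2025/14746 → turn +1·90°
n=2: pose=(-1,1,S); sL=10/13, sR=18/41; mL=88/533, mR=9/41; mL+mR=5/13 → advance +1; mR−mL=29/533 → turn +1·90°
n=3: pose=(-1,0,E); sL=45/82, sR=45/58; mL=-135/1189, mR=45/116; mL+mR=45/164 → advance +1; mR−mL=2385/4756 → turn +1·90°
n=4: pose=(0,0,N); sL=90/193, sR=90/113; mL=-3600/21809, mR=45/113; mL+mR=45/193 → advance +1; mR−mL=12285/21809 → turn +1·90°
n=5: pose=(0,1,W); sL=45/73, sR=45/101; mL=630/7373, mR=45/202; mL+mR=45/146 → advance +1; mR−mL=2025/14746 → turn +1·90°
n=6: pose=(-1,1,S); sL=10/13, sR=18/41; mL=88/533, mR=9/41; mL+mR=5/13 → advance +1; mR−mL=29/533 → turn +1·90°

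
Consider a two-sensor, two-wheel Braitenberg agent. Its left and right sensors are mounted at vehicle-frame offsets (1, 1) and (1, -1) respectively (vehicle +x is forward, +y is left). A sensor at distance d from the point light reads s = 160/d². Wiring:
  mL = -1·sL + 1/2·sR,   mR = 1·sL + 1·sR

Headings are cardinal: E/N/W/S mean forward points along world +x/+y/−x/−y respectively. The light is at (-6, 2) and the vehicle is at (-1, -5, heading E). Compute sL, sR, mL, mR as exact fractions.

left sensor world pos  = (0, -4); dL² = 72
right sensor world pos = (0, -6); dR² = 100
sL = 160/72 = 20/9
sR = 160/100 = 8/5
mL = -1·sL + 1/2·sR = -64/45
mR = 1·sL + 1·sR = 172/45

20/9 8/5 -64/45 172/45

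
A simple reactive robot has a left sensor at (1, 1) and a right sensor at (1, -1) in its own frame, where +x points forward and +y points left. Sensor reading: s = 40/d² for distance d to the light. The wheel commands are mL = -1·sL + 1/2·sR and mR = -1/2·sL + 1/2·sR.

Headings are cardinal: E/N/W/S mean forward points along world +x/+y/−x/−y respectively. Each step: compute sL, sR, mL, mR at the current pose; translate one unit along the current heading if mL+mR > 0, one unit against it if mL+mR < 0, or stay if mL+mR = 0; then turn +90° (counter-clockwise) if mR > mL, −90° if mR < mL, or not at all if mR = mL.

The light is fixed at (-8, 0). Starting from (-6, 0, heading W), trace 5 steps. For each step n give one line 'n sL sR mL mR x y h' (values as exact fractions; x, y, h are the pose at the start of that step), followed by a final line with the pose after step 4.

n=0: pose=(-6,0,W); sL=20, sR=20; mL=-10, mR=0; mL+mR=-10 → advance -1; mR−mL=10 → turn +1·90°
n=1: pose=(-5,0,S); sL=40/17, sR=8; mL=28/17, mR=48/17; mL+mR=76/17 → advance +1; mR−mL=20/17 → turn +1·90°
n=2: pose=(-5,-1,E); sL=5/2, sR=2; mL=-3/2, mR=-1/4; mL+mR=-7/4 → advance -1; mR−mL=5/4 → turn +1·90°
n=3: pose=(-6,-1,N); sL=40, sR=40/9; mL=-340/9, mR=-160/9; mL+mR=-500/9 → advance -1; mR−mL=20 → turn +1·90°
n=4: pose=(-6,-2,W); sL=4, sR=20; mL=6, mR=8; mL+mR=14 → advance +1; mR−mL=2 → turn +1·90°

0 20 20 -10 0 -6 0 W
1 40/17 8 28/17 48/17 -5 0 S
2 5/2 2 -3/2 -1/4 -5 -1 E
3 40 40/9 -340/9 -160/9 -6 -1 N
4 4 20 6 8 -6 -2 W
final -7 -2 S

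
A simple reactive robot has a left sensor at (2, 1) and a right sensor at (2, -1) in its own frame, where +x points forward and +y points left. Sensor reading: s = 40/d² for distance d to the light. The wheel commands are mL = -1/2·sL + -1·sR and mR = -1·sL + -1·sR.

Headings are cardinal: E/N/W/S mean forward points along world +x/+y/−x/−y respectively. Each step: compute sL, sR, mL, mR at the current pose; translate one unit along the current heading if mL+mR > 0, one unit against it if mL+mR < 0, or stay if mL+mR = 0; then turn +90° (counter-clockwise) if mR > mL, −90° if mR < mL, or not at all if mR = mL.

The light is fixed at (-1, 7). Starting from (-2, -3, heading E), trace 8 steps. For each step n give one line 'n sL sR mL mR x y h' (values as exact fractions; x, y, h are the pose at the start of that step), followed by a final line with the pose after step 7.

n=0: pose=(-2,-3,E); sL=20/41, sR=20/61; mL=-1430/2501, mR=-2040/2501; mL+mR=-3470/2501 → advance -1; mR−mL=-10/41 → turn -1·90°
n=1: pose=(-3,-3,S); sL=8/29, sR=40/153; mL=-1772/4437, mR=-2384/4437; mL+mR=-4156/4437 → advance -1; mR−mL=-4/29 → turn -1·90°
n=2: pose=(-3,-2,W); sL=10/29, sR=1/2; mL=-39/58, mR=-49/58; mL+mR=-44/29 → advance -1; mR−mL=-5/29 → turn -1·90°
n=3: pose=(-2,-2,N); sL=40/53, sR=40/49; mL=-3100/2597, mR=-4080/2597; mL+mR=-7180/2597 → advance -1; mR−mL=-20/53 → turn -1·90°
n=4: pose=(-2,-3,E); sL=20/41, sR=20/61; mL=-1430/2501, mR=-2040/2501; mL+mR=-3470/2501 → advance -1; mR−mL=-10/41 → turn -1·90°
n=5: pose=(-3,-3,S); sL=8/29, sR=40/153; mL=-1772/4437, mR=-2384/4437; mL+mR=-4156/4437 → advance -1; mR−mL=-4/29 → turn -1·90°
n=6: pose=(-3,-2,W); sL=10/29, sR=1/2; mL=-39/58, mR=-49/58; mL+mR=-44/29 → advance -1; mR−mL=-5/29 → turn -1·90°
n=7: pose=(-2,-2,N); sL=40/53, sR=40/49; mL=-3100/2597, mR=-4080/2597; mL+mR=-7180/2597 → advance -1; mR−mL=-20/53 → turn -1·90°

0 20/41 20/61 -1430/2501 -2040/2501 -2 -3 E
1 8/29 40/153 -1772/4437 -2384/4437 -3 -3 S
2 10/29 1/2 -39/58 -49/58 -3 -2 W
3 40/53 40/49 -3100/2597 -4080/2597 -2 -2 N
4 20/41 20/61 -1430/2501 -2040/2501 -2 -3 E
5 8/29 40/153 -1772/4437 -2384/4437 -3 -3 S
6 10/29 1/2 -39/58 -49/58 -3 -2 W
7 40/53 40/49 -3100/2597 -4080/2597 -2 -2 N
final -2 -3 E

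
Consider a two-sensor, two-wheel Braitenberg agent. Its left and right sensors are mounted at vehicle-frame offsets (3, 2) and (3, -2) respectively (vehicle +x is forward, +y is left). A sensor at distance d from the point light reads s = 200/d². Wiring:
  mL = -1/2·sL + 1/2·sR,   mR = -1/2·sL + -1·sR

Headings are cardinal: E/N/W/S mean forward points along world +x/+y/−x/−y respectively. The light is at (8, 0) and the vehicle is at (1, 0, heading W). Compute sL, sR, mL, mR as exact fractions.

left sensor world pos  = (-2, -2); dL² = 104
right sensor world pos = (-2, 2); dR² = 104
sL = 200/104 = 25/13
sR = 200/104 = 25/13
mL = -1/2·sL + 1/2·sR = 0
mR = -1/2·sL + -1·sR = -75/26

25/13 25/13 0 -75/26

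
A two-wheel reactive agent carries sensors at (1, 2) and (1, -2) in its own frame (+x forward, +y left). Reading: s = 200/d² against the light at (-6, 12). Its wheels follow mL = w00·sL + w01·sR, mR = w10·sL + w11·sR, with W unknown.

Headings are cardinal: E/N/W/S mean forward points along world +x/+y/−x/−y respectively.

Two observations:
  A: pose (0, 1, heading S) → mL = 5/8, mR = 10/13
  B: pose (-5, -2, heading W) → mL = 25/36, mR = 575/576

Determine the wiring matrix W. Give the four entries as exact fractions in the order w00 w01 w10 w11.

obs A: pose=(0,1,S) → sL=25/26, sR=5/4, mL=5/8, mR=10/13
obs B: pose=(-5,-2,W) → sL=25/32, sR=25/18, mL=25/36, mR=575/576
sensor matrix S = [[25/26, 5/4], [25/32, 25/18]]; det S = 5375/14976
solve [mL_A; mL_B] = S·[w00; w01] and [mR_A; mR_B] = S·[w10; w11]:
  w00 = 0, w01 = 1/2, w10 = -1/2, w11 = 1

0 1/2 -1/2 1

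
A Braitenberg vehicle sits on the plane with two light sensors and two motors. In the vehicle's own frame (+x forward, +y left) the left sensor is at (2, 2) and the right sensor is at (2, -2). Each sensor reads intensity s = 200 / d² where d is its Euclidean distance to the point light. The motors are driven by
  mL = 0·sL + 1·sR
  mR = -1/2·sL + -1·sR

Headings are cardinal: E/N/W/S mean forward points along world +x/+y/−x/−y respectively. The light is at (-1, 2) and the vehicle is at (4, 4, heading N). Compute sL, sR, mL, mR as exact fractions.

8 40/13 40/13 -92/13

left sensor world pos  = (2, 6); dL² = 25
right sensor world pos = (6, 6); dR² = 65
sL = 200/25 = 8
sR = 200/65 = 40/13
mL = 0·sL + 1·sR = 40/13
mR = -1/2·sL + -1·sR = -92/13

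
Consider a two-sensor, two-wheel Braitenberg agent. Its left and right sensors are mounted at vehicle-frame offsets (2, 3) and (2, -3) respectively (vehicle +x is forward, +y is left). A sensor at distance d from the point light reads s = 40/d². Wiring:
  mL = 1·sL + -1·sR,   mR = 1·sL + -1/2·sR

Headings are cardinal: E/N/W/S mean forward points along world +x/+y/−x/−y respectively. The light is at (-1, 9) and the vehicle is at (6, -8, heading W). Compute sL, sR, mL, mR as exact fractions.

left sensor world pos  = (4, -11); dL² = 425
right sensor world pos = (4, -5); dR² = 221
sL = 40/425 = 8/85
sR = 40/221 = 40/221
mL = 1·sL + -1·sR = -96/1105
mR = 1·sL + -1/2·sR = 4/1105

8/85 40/221 -96/1105 4/1105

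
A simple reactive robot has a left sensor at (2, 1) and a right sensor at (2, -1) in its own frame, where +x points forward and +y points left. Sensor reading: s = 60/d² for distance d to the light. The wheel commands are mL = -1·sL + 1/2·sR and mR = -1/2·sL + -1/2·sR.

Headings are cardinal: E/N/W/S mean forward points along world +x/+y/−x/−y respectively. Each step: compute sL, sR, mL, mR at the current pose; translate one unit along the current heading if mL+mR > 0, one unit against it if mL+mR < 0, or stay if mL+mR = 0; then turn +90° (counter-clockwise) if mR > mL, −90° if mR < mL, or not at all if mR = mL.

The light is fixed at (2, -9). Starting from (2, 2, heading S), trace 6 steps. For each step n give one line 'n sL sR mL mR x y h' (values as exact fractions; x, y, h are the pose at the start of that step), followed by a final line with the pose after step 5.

0 30/41 30/41 -15/41 -30/41 2 2 S
1 12/25 60/173 -1326/4325 -1788/4325 2 3 W
2 15/49 3/10 -153/980 -297/980 3 3 N
3 20/51 60/109 -650/5559 -2620/5559 3 2 E
4 30/41 30/41 -15/41 -30/41 2 2 S
5 12/25 60/173 -1326/4325 -1788/4325 2 3 W
final 3 3 N

n=0: pose=(2,2,S); sL=30/41, sR=30/41; mL=-15/41, mR=-30/41; mL+mR=-45/41 → advance -1; mR−mL=-15/41 → turn -1·90°
n=1: pose=(2,3,W); sL=12/25, sR=60/173; mL=-1326/4325, mR=-1788/4325; mL+mR=-18/25 → advance -1; mR−mL=-462/4325 → turn -1·90°
n=2: pose=(3,3,N); sL=15/49, sR=3/10; mL=-153/980, mR=-297/980; mL+mR=-45/98 → advance -1; mR−mL=-36/245 → turn -1·90°
n=3: pose=(3,2,E); sL=20/51, sR=60/109; mL=-650/5559, mR=-2620/5559; mL+mR=-10/17 → advance -1; mR−mL=-1970/5559 → turn -1·90°
n=4: pose=(2,2,S); sL=30/41, sR=30/41; mL=-15/41, mR=-30/41; mL+mR=-45/41 → advance -1; mR−mL=-15/41 → turn -1·90°
n=5: pose=(2,3,W); sL=12/25, sR=60/173; mL=-1326/4325, mR=-1788/4325; mL+mR=-18/25 → advance -1; mR−mL=-462/4325 → turn -1·90°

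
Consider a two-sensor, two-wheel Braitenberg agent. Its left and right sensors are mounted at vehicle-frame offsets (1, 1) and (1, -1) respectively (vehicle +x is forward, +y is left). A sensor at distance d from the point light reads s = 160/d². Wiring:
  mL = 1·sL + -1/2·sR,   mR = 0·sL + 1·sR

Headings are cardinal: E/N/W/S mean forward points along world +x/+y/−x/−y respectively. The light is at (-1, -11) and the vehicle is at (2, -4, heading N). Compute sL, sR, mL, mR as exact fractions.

40/17 2 23/17 2

left sensor world pos  = (1, -3); dL² = 68
right sensor world pos = (3, -3); dR² = 80
sL = 160/68 = 40/17
sR = 160/80 = 2
mL = 1·sL + -1/2·sR = 23/17
mR = 0·sL + 1·sR = 2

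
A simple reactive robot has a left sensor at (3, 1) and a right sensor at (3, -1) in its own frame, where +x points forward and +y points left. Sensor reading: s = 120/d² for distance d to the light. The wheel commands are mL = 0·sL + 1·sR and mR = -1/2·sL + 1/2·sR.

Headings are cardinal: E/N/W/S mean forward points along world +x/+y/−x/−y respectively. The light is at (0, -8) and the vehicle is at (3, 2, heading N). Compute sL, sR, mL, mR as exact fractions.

left sensor world pos  = (2, 5); dL² = 173
right sensor world pos = (4, 5); dR² = 185
sL = 120/173 = 120/173
sR = 120/185 = 24/37
mL = 0·sL + 1·sR = 24/37
mR = -1/2·sL + 1/2·sR = -144/6401

120/173 24/37 24/37 -144/6401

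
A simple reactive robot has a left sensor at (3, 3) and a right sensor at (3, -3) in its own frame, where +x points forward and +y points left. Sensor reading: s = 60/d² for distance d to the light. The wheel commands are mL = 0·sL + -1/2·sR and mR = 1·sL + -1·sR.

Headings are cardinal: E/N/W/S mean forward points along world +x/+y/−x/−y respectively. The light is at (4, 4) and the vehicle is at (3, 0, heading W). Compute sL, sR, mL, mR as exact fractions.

12/13 60/17 -30/17 -576/221

left sensor world pos  = (0, -3); dL² = 65
right sensor world pos = (0, 3); dR² = 17
sL = 60/65 = 12/13
sR = 60/17 = 60/17
mL = 0·sL + -1/2·sR = -30/17
mR = 1·sL + -1·sR = -576/221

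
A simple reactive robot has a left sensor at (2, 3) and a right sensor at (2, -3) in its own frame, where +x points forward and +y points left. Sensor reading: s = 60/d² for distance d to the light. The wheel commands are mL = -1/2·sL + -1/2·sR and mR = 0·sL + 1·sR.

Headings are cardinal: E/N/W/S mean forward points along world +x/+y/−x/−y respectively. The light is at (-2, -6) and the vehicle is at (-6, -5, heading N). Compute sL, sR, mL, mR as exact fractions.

left sensor world pos  = (-9, -3); dL² = 58
right sensor world pos = (-3, -3); dR² = 10
sL = 60/58 = 30/29
sR = 60/10 = 6
mL = -1/2·sL + -1/2·sR = -102/29
mR = 0·sL + 1·sR = 6

30/29 6 -102/29 6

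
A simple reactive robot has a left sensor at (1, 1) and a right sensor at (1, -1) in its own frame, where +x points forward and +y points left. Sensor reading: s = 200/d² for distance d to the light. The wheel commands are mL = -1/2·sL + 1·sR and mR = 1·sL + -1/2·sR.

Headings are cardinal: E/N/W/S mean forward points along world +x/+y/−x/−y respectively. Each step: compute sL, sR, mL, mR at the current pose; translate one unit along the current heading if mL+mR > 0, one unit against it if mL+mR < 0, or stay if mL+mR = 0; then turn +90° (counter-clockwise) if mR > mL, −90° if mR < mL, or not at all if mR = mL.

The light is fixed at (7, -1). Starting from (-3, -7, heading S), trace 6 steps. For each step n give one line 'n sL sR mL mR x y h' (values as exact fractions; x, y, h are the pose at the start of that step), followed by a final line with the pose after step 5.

0 20/13 20/17 90/221 210/221 -3 -7 S
1 200/117 40/29 1780/3393 3460/3393 -3 -8 E
2 25/17 2 43/34 8/17 -2 -8 N
3 200/89 200/113 6500/10057 13700/10057 -2 -7 E
4 100/53 100/37 3450/1961 1050/1961 -1 -7 N
5 40/13 40/17 180/221 420/221 -1 -6 E
final 0 -6 N

n=0: pose=(-3,-7,S); sL=20/13, sR=20/17; mL=90/221, mR=210/221; mL+mR=300/221 → advance +1; mR−mL=120/221 → turn +1·90°
n=1: pose=(-3,-8,E); sL=200/117, sR=40/29; mL=1780/3393, mR=3460/3393; mL+mR=5240/3393 → advance +1; mR−mL=560/1131 → turn +1·90°
n=2: pose=(-2,-8,N); sL=25/17, sR=2; mL=43/34, mR=8/17; mL+mR=59/34 → advance +1; mR−mL=-27/34 → turn -1·90°
n=3: pose=(-2,-7,E); sL=200/89, sR=200/113; mL=6500/10057, mR=13700/10057; mL+mR=20200/10057 → advance +1; mR−mL=7200/10057 → turn +1·90°
n=4: pose=(-1,-7,N); sL=100/53, sR=100/37; mL=3450/1961, mR=1050/1961; mL+mR=4500/1961 → advance +1; mR−mL=-2400/1961 → turn -1·90°
n=5: pose=(-1,-6,E); sL=40/13, sR=40/17; mL=180/221, mR=420/221; mL+mR=600/221 → advance +1; mR−mL=240/221 → turn +1·90°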